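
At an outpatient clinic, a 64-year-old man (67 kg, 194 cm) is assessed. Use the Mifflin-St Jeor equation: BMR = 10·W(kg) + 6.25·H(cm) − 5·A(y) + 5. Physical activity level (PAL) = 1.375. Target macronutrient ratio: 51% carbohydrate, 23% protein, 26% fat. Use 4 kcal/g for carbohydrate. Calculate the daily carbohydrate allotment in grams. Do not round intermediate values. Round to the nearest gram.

275 g/day

Mifflin-St Jeor (male): BMR = 10(67) + 6.25(194) − 5(64) + 5 = 670 + 1212.5 − 320 + 5 = 1567.5 kcal/day.
TEE = 1567.5 × 1.375 = 2155.3125 kcal/day.
Carbohydrate energy = 51% × 2155.3125 = 1099.2094 kcal.
Carbohydrate = 1099.2094 ÷ 4 kcal/g = 274.8023 g.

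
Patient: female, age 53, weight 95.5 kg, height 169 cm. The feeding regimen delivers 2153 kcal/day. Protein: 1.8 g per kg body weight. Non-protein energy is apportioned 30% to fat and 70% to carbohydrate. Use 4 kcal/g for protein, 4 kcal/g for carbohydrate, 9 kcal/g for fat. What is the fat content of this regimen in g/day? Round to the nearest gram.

49 g/day

Protein = 1.8 × 95.5 = 171.9 g → 171.9 × 4 = 687.6 kcal.
Non-protein calories = 2153 − 687.6 = 1465.4 kcal.
Fat: 30% × 1465.4 = 439.62 kcal; carbohydrate: 1025.78 kcal.
Fat: 439.62 kcal ÷ 9 kcal/g = 48.8467 g.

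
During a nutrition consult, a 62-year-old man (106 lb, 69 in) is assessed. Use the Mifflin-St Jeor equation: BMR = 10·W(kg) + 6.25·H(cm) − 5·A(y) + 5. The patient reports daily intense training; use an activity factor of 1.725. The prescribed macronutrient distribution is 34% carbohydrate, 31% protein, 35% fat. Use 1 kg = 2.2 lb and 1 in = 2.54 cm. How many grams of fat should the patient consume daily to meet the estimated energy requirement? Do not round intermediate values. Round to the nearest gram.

85 g/day

Convert to metric: weight = 106 ÷ 2.2 = 48.1818 kg; height = 69 × 2.54 = 175.26 cm.
Mifflin-St Jeor (male): BMR = 10(48.1818) + 6.25(175.26) − 5(62) + 5 = 481.8182 + 1095.375 − 310 + 5 = 1272.1932 kcal/day.
TEE = 1272.1932 × 1.725 = 2194.5332 kcal/day.
Fat energy = 35% × 2194.5332 = 768.0866 kcal.
Fat = 768.0866 ÷ 9 kcal/g = 85.343 g.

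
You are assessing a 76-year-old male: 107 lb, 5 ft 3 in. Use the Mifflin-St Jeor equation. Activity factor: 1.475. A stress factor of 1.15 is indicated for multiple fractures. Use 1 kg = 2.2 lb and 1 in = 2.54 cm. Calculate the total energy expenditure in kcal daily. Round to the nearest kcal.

Convert to metric: weight = 107 ÷ 2.2 = 48.6364 kg; height = (5×12 + 3) × 2.54 = 63 × 2.54 = 160.02 cm.
Mifflin-St Jeor (male): BMR = 10(48.6364) + 6.25(160.02) − 5(76) + 5 = 486.3636 + 1000.125 − 380 + 5 = 1111.4886 kcal/day.
TEE = BMR × activity factor = 1111.4886 × 1.475 = 1639.4457 kcal/day.
Apply stress factor: 1639.4457 × 1.15 = 1885.3626 kcal/day.

1885 kcal daily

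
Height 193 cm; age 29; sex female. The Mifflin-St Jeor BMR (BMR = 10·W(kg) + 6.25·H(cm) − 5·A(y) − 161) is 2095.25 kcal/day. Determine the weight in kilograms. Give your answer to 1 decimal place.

119.5 kg

2095.25 = 10·W + 6.25(193) − 5(29) − 161
10·W = 2095.25 − 900.25 = 1195, so W = 119.5 kg.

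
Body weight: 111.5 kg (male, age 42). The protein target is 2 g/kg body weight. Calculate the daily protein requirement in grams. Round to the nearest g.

Protein = 2 g/kg × 111.5 kg = 223 g/day.

223 g/day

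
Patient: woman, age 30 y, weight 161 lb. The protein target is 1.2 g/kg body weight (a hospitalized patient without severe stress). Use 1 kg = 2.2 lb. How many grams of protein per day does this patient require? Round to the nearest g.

Weight in kg = 161 ÷ 2.2 = 73.1818 kg.
Protein = 1.2 g/kg × 73.1818 kg = 87.8182 g/day.

88 g/day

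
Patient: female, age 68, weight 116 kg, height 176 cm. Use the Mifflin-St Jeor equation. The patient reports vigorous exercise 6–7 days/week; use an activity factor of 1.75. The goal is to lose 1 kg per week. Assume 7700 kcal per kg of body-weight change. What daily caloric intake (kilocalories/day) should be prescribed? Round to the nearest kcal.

1978 kilocalories/day

Mifflin-St Jeor (female): BMR = 10(116) + 6.25(176) − 5(68) − 161 = 1160 + 1100 − 340 − 161 = 1759 kcal/day.
TEE = 1759 × 1.75 = 3078.25 kcal/day.
Required daily deficit = 1 × 7700 ÷ 7 = 1100 kcal/day.
Target intake = 3078.25 − 1100 = 1978.25 kcal/day.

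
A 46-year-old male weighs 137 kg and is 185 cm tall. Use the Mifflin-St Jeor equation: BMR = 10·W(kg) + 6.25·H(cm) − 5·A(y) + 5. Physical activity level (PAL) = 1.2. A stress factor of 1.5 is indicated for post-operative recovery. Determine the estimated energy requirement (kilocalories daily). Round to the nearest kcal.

Mifflin-St Jeor (male): BMR = 10(137) + 6.25(185) − 5(46) + 5 = 1370 + 1156.25 − 230 + 5 = 2301.25 kcal/day.
TEE = BMR × activity factor = 2301.25 × 1.2 = 2761.5 kcal/day.
Apply stress factor: 2761.5 × 1.5 = 4142.25 kcal/day.

4142 kilocalories daily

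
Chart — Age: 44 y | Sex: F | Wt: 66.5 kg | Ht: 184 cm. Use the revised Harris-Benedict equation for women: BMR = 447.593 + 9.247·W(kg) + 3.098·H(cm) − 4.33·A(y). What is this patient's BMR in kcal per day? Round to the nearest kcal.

1442 kcal per day

Harris-Benedict: BMR = 447.593 + 9.247(66.5) + 3.098(184) − 4.33(44) = 1442.0305 kcal/day.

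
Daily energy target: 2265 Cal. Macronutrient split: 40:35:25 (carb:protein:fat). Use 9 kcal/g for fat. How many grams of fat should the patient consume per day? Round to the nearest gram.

Fat energy = 25% × 2265 = 566.25 kcal.
At 9 kcal/g: 566.25 ÷ 9 = 62.9167 g.

63 g/day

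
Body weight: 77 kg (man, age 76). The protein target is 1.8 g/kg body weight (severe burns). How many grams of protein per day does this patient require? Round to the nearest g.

139 g/day

Protein = 1.8 g/kg × 77 kg = 138.6 g/day.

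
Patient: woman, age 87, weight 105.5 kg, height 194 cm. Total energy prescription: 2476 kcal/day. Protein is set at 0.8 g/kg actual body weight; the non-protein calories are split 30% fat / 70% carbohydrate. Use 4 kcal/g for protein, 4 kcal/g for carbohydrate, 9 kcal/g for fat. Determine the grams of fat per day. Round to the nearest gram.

Protein = 0.8 × 105.5 = 84.4 g → 84.4 × 4 = 337.6 kcal.
Non-protein calories = 2476 − 337.6 = 2138.4 kcal.
Fat: 30% × 2138.4 = 641.52 kcal; carbohydrate: 1496.88 kcal.
Fat: 641.52 kcal ÷ 9 kcal/g = 71.28 g.

71 g/day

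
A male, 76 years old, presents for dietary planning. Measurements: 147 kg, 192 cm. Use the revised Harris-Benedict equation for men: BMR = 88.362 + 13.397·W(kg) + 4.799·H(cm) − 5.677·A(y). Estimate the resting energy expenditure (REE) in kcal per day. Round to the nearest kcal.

2548 kcal per day

Harris-Benedict: BMR = 88.362 + 13.397(147) + 4.799(192) − 5.677(76) = 2547.677 kcal/day.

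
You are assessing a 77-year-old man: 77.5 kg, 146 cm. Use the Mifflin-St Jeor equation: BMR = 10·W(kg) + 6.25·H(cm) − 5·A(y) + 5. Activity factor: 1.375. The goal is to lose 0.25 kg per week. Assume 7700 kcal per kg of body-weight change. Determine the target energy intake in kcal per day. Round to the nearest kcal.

1523 kcal per day

Mifflin-St Jeor (male): BMR = 10(77.5) + 6.25(146) − 5(77) + 5 = 775 + 912.5 − 385 + 5 = 1307.5 kcal/day.
TEE = 1307.5 × 1.375 = 1797.8125 kcal/day.
Required daily deficit = 0.25 × 7700 ÷ 7 = 275 kcal/day.
Target intake = 1797.8125 − 275 = 1522.8125 kcal/day.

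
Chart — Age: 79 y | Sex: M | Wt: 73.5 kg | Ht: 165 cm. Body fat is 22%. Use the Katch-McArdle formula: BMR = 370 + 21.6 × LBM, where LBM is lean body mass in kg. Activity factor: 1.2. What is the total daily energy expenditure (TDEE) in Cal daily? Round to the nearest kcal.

1930 Cal daily

LBM = 73.5 × (1 − 0.22) = 57.33 kg. Katch-McArdle: BMR = 370 + 21.6 × 57.33 = 1608.328 kcal/day.
TEE = BMR × activity factor = 1608.328 × 1.2 = 1929.9936 kcal/day.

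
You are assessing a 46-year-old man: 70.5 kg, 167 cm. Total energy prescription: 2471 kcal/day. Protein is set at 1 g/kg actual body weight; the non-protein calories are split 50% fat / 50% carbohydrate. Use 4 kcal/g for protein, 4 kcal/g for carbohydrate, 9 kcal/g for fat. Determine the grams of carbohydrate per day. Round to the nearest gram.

Protein = 1 × 70.5 = 70.5 g → 70.5 × 4 = 282 kcal.
Non-protein calories = 2471 − 282 = 2189 kcal.
Fat: 50% × 2189 = 1094.5 kcal; carbohydrate: 1094.5 kcal.
Carbohydrate: 1094.5 kcal ÷ 4 kcal/g = 273.625 g.

274 g/day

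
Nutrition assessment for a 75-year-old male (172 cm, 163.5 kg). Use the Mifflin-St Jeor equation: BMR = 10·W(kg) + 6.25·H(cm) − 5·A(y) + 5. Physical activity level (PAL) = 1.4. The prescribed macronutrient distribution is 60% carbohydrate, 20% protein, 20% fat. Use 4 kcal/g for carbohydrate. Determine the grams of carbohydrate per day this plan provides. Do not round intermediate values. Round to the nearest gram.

491 g/day

Mifflin-St Jeor (male): BMR = 10(163.5) + 6.25(172) − 5(75) + 5 = 1635 + 1075 − 375 + 5 = 2340 kcal/day.
TEE = 2340 × 1.4 = 3276 kcal/day.
Carbohydrate energy = 60% × 3276 = 1965.6 kcal.
Carbohydrate = 1965.6 ÷ 4 kcal/g = 491.4 g.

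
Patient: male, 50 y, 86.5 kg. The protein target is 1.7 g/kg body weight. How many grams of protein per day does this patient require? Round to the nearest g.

147 g/day

Protein = 1.7 g/kg × 86.5 kg = 147.05 g/day.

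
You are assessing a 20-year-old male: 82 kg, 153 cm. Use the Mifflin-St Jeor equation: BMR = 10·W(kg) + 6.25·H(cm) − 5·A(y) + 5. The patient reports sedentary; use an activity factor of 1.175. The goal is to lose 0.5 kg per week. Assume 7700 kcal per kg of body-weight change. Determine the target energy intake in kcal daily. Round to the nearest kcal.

Mifflin-St Jeor (male): BMR = 10(82) + 6.25(153) − 5(20) + 5 = 820 + 956.25 − 100 + 5 = 1681.25 kcal/day.
TEE = 1681.25 × 1.175 = 1975.4688 kcal/day.
Required daily deficit = 0.5 × 7700 ÷ 7 = 550 kcal/day.
Target intake = 1975.4688 − 550 = 1425.4688 kcal/day.

1425 kcal daily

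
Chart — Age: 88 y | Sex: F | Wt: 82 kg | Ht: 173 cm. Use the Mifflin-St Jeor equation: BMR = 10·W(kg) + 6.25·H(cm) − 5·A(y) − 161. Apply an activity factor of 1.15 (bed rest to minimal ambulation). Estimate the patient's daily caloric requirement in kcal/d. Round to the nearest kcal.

Mifflin-St Jeor (female): BMR = 10(82) + 6.25(173) − 5(88) − 161 = 820 + 1081.25 − 440 − 161 = 1300.25 kcal/day.
TEE = BMR × activity factor = 1300.25 × 1.15 = 1495.2875 kcal/day.

1495 kcal/d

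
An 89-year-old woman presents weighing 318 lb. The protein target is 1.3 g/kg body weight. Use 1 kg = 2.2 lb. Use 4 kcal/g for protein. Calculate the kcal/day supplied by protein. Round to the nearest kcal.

752 kcal/day

Weight in kg = 318 ÷ 2.2 = 144.5455 kg.
Protein = 1.3 g/kg × 144.5455 kg = 187.9091 g/day.
Protein energy = 187.9091 g × 4 kcal/g = 751.6364 kcal/day.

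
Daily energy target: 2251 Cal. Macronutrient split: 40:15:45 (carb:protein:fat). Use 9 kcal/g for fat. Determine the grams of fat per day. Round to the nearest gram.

113 g/day

Fat energy = 45% × 2251 = 1012.95 kcal.
At 9 kcal/g: 1012.95 ÷ 9 = 112.55 g.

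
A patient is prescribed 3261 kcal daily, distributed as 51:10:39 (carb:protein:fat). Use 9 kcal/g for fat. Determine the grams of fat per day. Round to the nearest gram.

Fat energy = 39% × 3261 = 1271.79 kcal.
At 9 kcal/g: 1271.79 ÷ 9 = 141.31 g.

141 g/day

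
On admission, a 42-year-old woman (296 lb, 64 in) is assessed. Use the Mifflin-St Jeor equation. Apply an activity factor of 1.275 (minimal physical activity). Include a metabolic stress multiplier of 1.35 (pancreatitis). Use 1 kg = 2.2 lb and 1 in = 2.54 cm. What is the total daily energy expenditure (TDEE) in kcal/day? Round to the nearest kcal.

Convert to metric: weight = 296 ÷ 2.2 = 134.5455 kg; height = 64 × 2.54 = 162.56 cm.
Mifflin-St Jeor (female): BMR = 10(134.5455) + 6.25(162.56) − 5(42) − 161 = 1345.4545 + 1016 − 210 − 161 = 1990.4545 kcal/day.
TEE = BMR × activity factor = 1990.4545 × 1.275 = 2537.8295 kcal/day.
Apply stress factor: 2537.8295 × 1.35 = 3426.0699 kcal/day.

3426 kcal/day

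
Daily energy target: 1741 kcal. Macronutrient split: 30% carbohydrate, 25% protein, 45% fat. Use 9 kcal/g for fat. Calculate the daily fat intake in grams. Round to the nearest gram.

Fat energy = 45% × 1741 = 783.45 kcal.
At 9 kcal/g: 783.45 ÷ 9 = 87.05 g.

87 g/day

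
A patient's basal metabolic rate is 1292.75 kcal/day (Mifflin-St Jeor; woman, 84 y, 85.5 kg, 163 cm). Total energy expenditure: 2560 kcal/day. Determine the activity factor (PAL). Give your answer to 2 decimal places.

1.98

Activity factor = TEE ÷ BMR = 2560 ÷ 1292.75 = 1.98.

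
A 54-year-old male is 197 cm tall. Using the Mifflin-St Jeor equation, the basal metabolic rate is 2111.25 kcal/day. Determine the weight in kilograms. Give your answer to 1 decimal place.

2111.25 = 10·W + 6.25(197) − 5(54) + 5
10·W = 2111.25 − 966.25 = 1145, so W = 114.5 kg.

114.5 kg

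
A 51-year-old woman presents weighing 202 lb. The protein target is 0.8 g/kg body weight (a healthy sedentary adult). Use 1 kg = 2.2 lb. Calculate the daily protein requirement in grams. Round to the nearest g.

Weight in kg = 202 ÷ 2.2 = 91.8182 kg.
Protein = 0.8 g/kg × 91.8182 kg = 73.4545 g/day.

73 g/day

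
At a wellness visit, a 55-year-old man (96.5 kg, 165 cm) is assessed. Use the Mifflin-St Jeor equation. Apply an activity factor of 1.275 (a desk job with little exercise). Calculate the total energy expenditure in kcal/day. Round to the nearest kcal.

2201 kcal/day

Mifflin-St Jeor (male): BMR = 10(96.5) + 6.25(165) − 5(55) + 5 = 965 + 1031.25 − 275 + 5 = 1726.25 kcal/day.
TEE = BMR × activity factor = 1726.25 × 1.275 = 2200.9688 kcal/day.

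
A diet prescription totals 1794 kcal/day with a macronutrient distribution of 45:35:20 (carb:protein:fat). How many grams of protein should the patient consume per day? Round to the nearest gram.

157 g/day

Protein energy = 35% × 1794 = 627.9 kcal.
At 4 kcal/g: 627.9 ÷ 4 = 156.975 g.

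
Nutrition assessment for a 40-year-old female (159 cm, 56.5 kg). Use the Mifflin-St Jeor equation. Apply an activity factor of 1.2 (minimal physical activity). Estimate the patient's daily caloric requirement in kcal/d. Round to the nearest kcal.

Mifflin-St Jeor (female): BMR = 10(56.5) + 6.25(159) − 5(40) − 161 = 565 + 993.75 − 200 − 161 = 1197.75 kcal/day.
TEE = BMR × activity factor = 1197.75 × 1.2 = 1437.3 kcal/day.

1437 kcal/d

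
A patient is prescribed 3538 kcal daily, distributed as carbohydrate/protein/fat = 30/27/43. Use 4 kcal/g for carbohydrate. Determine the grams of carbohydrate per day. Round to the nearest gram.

265 g/day

Carbohydrate energy = 30% × 3538 = 1061.4 kcal.
At 4 kcal/g: 1061.4 ÷ 4 = 265.35 g.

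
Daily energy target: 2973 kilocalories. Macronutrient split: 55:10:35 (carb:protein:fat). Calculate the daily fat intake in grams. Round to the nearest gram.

116 g/day

Fat energy = 35% × 2973 = 1040.55 kcal.
At 9 kcal/g: 1040.55 ÷ 9 = 115.6167 g.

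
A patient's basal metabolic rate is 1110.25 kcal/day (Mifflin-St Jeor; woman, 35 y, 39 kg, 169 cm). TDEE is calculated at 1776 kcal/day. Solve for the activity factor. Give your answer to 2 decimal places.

Activity factor = TEE ÷ BMR = 1776 ÷ 1110.25 = 1.6.

1.60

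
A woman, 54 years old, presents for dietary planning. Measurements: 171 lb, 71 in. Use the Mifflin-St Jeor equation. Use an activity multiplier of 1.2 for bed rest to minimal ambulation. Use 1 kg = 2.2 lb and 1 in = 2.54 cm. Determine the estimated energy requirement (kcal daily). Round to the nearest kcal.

1768 kcal daily

Convert to metric: weight = 171 ÷ 2.2 = 77.7273 kg; height = 71 × 2.54 = 180.34 cm.
Mifflin-St Jeor (female): BMR = 10(77.7273) + 6.25(180.34) − 5(54) − 161 = 777.2727 + 1127.125 − 270 − 161 = 1473.3977 kcal/day.
TEE = BMR × activity factor = 1473.3977 × 1.2 = 1768.0773 kcal/day.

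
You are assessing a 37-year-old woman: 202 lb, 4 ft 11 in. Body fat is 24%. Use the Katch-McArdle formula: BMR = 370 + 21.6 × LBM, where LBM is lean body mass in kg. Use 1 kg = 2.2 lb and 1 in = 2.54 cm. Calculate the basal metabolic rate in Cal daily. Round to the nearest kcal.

Convert to metric: weight = 202 ÷ 2.2 = 91.8182 kg; height = (4×12 + 11) × 2.54 = 59 × 2.54 = 149.86 cm.
LBM = 91.8182 × (1 − 0.24) = 69.7818 kg. Katch-McArdle: BMR = 370 + 21.6 × 69.7818 = 1877.2873 kcal/day.

1877 Cal daily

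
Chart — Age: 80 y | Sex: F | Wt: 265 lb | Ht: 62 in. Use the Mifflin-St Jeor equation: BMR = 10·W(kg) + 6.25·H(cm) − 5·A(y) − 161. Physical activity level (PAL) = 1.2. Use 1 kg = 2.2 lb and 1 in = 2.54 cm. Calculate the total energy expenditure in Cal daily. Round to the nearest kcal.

Convert to metric: weight = 265 ÷ 2.2 = 120.4545 kg; height = 62 × 2.54 = 157.48 cm.
Mifflin-St Jeor (female): BMR = 10(120.4545) + 6.25(157.48) − 5(80) − 161 = 1204.5455 + 984.25 − 400 − 161 = 1627.7955 kcal/day.
TEE = BMR × activity factor = 1627.7955 × 1.2 = 1953.3545 kcal/day.

1953 Cal daily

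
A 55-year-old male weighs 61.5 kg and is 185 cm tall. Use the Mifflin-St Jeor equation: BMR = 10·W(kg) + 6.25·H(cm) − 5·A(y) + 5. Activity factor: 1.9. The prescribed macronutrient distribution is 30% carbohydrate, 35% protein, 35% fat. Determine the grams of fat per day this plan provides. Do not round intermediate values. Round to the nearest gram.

111 g/day

Mifflin-St Jeor (male): BMR = 10(61.5) + 6.25(185) − 5(55) + 5 = 615 + 1156.25 − 275 + 5 = 1501.25 kcal/day.
TEE = 1501.25 × 1.9 = 2852.375 kcal/day.
Fat energy = 35% × 2852.375 = 998.3313 kcal.
Fat = 998.3313 ÷ 9 kcal/g = 110.9257 g.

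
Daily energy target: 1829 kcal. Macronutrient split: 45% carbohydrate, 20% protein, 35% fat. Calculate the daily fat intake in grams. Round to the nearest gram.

71 g/day

Fat energy = 35% × 1829 = 640.15 kcal.
At 9 kcal/g: 640.15 ÷ 9 = 71.1278 g.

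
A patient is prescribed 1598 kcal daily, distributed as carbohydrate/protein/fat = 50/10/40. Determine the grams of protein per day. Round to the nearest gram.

Protein energy = 10% × 1598 = 159.8 kcal.
At 4 kcal/g: 159.8 ÷ 4 = 39.95 g.

40 g/day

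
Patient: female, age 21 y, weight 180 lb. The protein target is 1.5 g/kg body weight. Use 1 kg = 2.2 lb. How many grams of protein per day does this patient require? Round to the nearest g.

Weight in kg = 180 ÷ 2.2 = 81.8182 kg.
Protein = 1.5 g/kg × 81.8182 kg = 122.7273 g/day.

123 g/day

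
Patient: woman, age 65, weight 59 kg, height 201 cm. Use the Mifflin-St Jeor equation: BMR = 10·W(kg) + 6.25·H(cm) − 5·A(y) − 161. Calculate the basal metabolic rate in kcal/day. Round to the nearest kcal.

Mifflin-St Jeor (female): BMR = 10(59) + 6.25(201) − 5(65) − 161 = 590 + 1256.25 − 325 − 161 = 1360.25 kcal/day.

1360 kcal/day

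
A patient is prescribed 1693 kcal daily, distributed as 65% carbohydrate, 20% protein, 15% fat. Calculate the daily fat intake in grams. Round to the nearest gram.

28 g/day

Fat energy = 15% × 1693 = 253.95 kcal.
At 9 kcal/g: 253.95 ÷ 9 = 28.2167 g.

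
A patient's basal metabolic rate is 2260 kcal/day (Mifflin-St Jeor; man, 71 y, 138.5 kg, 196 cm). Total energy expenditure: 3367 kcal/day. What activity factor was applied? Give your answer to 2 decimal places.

Activity factor = TEE ÷ BMR = 3367 ÷ 2260 = 1.49.

1.49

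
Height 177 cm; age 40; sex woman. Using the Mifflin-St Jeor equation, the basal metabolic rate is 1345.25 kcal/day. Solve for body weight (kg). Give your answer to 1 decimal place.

60.0 kg

1345.25 = 10·W + 6.25(177) − 5(40) − 161
10·W = 1345.25 − 745.25 = 600, so W = 60 kg.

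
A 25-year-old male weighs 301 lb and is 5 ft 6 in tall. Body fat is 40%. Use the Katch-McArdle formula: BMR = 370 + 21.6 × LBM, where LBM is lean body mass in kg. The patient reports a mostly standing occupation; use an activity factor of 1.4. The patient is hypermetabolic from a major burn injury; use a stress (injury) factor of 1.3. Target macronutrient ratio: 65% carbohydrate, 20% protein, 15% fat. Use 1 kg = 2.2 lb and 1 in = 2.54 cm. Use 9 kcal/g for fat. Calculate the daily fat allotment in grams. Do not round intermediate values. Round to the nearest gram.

65 g/day

Convert to metric: weight = 301 ÷ 2.2 = 136.8182 kg; height = (5×12 + 6) × 2.54 = 66 × 2.54 = 167.64 cm.
LBM = 136.8182 × (1 − 0.4) = 82.0909 kg. Katch-McArdle: BMR = 370 + 21.6 × 82.0909 = 2143.1636 kcal/day.
TEE = 2143.1636 × 1.4 = 3000.4291 kcal/day.
With stress factor 1.3: 3000.4291 × 1.3 = 3900.5578 kcal/day.
Fat energy = 15% × 3900.5578 = 585.0837 kcal.
Fat = 585.0837 ÷ 9 kcal/g = 65.0093 g.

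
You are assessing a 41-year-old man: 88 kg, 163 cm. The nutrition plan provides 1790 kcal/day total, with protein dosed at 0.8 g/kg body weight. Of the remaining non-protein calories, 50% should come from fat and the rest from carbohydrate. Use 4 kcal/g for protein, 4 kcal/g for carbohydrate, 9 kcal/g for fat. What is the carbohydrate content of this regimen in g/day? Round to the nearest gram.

Protein = 0.8 × 88 = 70.4 g → 70.4 × 4 = 281.6 kcal.
Non-protein calories = 1790 − 281.6 = 1508.4 kcal.
Fat: 50% × 1508.4 = 754.2 kcal; carbohydrate: 754.2 kcal.
Carbohydrate: 754.2 kcal ÷ 4 kcal/g = 188.55 g.

189 g/day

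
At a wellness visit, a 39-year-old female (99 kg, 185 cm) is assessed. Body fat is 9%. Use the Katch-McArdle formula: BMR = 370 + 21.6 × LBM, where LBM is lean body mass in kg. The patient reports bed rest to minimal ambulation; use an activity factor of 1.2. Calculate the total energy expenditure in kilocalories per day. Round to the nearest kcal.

2779 kilocalories per day

LBM = 99 × (1 − 0.09) = 90.09 kg. Katch-McArdle: BMR = 370 + 21.6 × 90.09 = 2315.944 kcal/day.
TEE = BMR × activity factor = 2315.944 × 1.2 = 2779.1328 kcal/day.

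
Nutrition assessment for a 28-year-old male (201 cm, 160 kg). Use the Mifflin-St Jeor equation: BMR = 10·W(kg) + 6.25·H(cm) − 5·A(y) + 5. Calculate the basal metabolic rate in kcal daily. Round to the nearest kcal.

2721 kcal daily

Mifflin-St Jeor (male): BMR = 10(160) + 6.25(201) − 5(28) + 5 = 1600 + 1256.25 − 140 + 5 = 2721.25 kcal/day.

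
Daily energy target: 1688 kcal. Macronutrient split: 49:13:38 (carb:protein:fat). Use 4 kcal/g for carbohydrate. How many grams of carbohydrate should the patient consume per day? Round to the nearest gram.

207 g/day

Carbohydrate energy = 49% × 1688 = 827.12 kcal.
At 4 kcal/g: 827.12 ÷ 4 = 206.78 g.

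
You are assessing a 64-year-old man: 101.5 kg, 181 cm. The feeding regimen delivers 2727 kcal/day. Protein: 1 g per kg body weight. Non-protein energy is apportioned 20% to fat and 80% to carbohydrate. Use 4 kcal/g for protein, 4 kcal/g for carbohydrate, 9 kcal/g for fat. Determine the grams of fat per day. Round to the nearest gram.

52 g/day

Protein = 1 × 101.5 = 101.5 g → 101.5 × 4 = 406 kcal.
Non-protein calories = 2727 − 406 = 2321 kcal.
Fat: 20% × 2321 = 464.2 kcal; carbohydrate: 1856.8 kcal.
Fat: 464.2 kcal ÷ 9 kcal/g = 51.5778 g.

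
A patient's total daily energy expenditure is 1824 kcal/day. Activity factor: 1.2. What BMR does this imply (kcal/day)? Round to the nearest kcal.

1520 kcal/day

BMR = TEE ÷ activity factor = 1824 ÷ 1.2 = 1520 kcal/day.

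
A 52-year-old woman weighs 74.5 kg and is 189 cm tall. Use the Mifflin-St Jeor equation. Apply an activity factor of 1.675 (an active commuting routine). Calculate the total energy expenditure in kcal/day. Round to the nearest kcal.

2521 kcal/day

Mifflin-St Jeor (female): BMR = 10(74.5) + 6.25(189) − 5(52) − 161 = 745 + 1181.25 − 260 − 161 = 1505.25 kcal/day.
TEE = BMR × activity factor = 1505.25 × 1.675 = 2521.2938 kcal/day.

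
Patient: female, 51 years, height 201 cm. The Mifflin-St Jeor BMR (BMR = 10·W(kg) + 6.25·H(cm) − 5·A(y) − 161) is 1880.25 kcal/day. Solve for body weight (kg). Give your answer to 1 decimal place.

1880.25 = 10·W + 6.25(201) − 5(51) − 161
10·W = 1880.25 − 840.25 = 1040, so W = 104 kg.

104.0 kg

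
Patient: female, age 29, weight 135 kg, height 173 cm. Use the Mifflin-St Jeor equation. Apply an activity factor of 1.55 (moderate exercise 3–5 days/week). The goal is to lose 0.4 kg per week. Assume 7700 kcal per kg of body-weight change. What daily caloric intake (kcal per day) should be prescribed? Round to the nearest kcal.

2854 kcal per day

Mifflin-St Jeor (female): BMR = 10(135) + 6.25(173) − 5(29) − 161 = 1350 + 1081.25 − 145 − 161 = 2125.25 kcal/day.
TEE = 2125.25 × 1.55 = 3294.1375 kcal/day.
Required daily deficit = 0.4 × 7700 ÷ 7 = 440 kcal/day.
Target intake = 3294.1375 − 440 = 2854.1375 kcal/day.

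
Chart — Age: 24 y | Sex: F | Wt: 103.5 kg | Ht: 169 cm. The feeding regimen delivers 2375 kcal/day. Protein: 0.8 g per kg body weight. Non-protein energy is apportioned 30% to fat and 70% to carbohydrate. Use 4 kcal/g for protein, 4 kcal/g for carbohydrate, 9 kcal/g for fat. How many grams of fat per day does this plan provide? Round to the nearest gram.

Protein = 0.8 × 103.5 = 82.8 g → 82.8 × 4 = 331.2 kcal.
Non-protein calories = 2375 − 331.2 = 2043.8 kcal.
Fat: 30% × 2043.8 = 613.14 kcal; carbohydrate: 1430.66 kcal.
Fat: 613.14 kcal ÷ 9 kcal/g = 68.1267 g.

68 g/day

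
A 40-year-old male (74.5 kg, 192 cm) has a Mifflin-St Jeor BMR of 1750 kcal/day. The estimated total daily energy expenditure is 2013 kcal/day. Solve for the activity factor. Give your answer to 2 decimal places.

Activity factor = TEE ÷ BMR = 2013 ÷ 1750 = 1.15.

1.15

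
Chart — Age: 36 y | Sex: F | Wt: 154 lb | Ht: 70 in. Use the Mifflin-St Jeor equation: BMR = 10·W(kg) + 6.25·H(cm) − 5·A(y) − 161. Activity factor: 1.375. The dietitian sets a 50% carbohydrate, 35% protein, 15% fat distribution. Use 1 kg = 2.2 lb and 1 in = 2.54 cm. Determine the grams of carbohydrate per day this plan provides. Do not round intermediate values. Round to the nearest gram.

253 g/day

Convert to metric: weight = 154 ÷ 2.2 = 70 kg; height = 70 × 2.54 = 177.8 cm.
Mifflin-St Jeor (female): BMR = 10(70) + 6.25(177.8) − 5(36) − 161 = 700 + 1111.25 − 180 − 161 = 1470.25 kcal/day.
TEE = 1470.25 × 1.375 = 2021.5938 kcal/day.
Carbohydrate energy = 50% × 2021.5938 = 1010.7969 kcal.
Carbohydrate = 1010.7969 ÷ 4 kcal/g = 252.6992 g.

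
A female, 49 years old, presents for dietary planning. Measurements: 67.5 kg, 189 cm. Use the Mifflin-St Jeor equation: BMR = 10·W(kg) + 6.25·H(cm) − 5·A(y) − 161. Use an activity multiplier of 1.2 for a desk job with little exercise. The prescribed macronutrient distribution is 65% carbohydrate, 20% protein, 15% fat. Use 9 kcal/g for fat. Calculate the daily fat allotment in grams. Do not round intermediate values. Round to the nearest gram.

29 g/day

Mifflin-St Jeor (female): BMR = 10(67.5) + 6.25(189) − 5(49) − 161 = 675 + 1181.25 − 245 − 161 = 1450.25 kcal/day.
TEE = 1450.25 × 1.2 = 1740.3 kcal/day.
Fat energy = 15% × 1740.3 = 261.045 kcal.
Fat = 261.045 ÷ 9 kcal/g = 29.005 g.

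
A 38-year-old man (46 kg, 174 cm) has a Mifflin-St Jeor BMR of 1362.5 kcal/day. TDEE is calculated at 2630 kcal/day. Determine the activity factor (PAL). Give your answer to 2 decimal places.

1.93

Activity factor = TEE ÷ BMR = 2630 ÷ 1362.5 = 1.93.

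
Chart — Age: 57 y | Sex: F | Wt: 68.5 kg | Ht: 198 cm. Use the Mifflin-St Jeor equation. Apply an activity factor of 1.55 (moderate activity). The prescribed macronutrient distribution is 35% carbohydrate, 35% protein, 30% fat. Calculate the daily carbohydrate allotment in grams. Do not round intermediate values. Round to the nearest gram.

Mifflin-St Jeor (female): BMR = 10(68.5) + 6.25(198) − 5(57) − 161 = 685 + 1237.5 − 285 − 161 = 1476.5 kcal/day.
TEE = 1476.5 × 1.55 = 2288.575 kcal/day.
Carbohydrate energy = 35% × 2288.575 = 801.0013 kcal.
Carbohydrate = 801.0013 ÷ 4 kcal/g = 200.2503 g.

200 g/day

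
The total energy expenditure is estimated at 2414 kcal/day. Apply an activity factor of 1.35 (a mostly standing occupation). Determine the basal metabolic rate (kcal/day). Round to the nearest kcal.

1788 kcal/day

BMR = TEE ÷ activity factor = 2414 ÷ 1.35 = 1788.1481 kcal/day.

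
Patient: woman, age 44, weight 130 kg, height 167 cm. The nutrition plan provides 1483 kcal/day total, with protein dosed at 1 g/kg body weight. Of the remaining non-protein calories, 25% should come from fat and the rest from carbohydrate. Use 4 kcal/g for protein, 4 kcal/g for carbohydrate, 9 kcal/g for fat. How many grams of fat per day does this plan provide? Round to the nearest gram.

27 g/day

Protein = 1 × 130 = 130 g → 130 × 4 = 520 kcal.
Non-protein calories = 1483 − 520 = 963 kcal.
Fat: 25% × 963 = 240.75 kcal; carbohydrate: 722.25 kcal.
Fat: 240.75 kcal ÷ 9 kcal/g = 26.75 g.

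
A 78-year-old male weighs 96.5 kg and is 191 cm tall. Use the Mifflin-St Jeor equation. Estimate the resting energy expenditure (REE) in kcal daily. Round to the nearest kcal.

1774 kcal daily

Mifflin-St Jeor (male): BMR = 10(96.5) + 6.25(191) − 5(78) + 5 = 965 + 1193.75 − 390 + 5 = 1773.75 kcal/day.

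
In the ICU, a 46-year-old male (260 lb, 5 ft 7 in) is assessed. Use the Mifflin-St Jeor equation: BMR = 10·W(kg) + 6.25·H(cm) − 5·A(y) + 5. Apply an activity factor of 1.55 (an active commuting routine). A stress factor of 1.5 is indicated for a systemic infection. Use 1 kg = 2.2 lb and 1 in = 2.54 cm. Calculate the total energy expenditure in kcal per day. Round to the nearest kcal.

Convert to metric: weight = 260 ÷ 2.2 = 118.1818 kg; height = (5×12 + 7) × 2.54 = 67 × 2.54 = 170.18 cm.
Mifflin-St Jeor (male): BMR = 10(118.1818) + 6.25(170.18) − 5(46) + 5 = 1181.8182 + 1063.625 − 230 + 5 = 2020.4432 kcal/day.
TEE = BMR × activity factor = 2020.4432 × 1.55 = 3131.6869 kcal/day.
Apply stress factor: 3131.6869 × 1.5 = 4697.5304 kcal/day.

4698 kcal per day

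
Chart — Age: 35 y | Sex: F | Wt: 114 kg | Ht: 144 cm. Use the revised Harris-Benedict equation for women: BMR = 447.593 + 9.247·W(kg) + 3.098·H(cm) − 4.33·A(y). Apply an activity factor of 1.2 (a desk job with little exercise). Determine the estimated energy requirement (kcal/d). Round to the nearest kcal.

2156 kcal/d

Harris-Benedict: BMR = 447.593 + 9.247(114) + 3.098(144) − 4.33(35) = 1796.313 kcal/day.
TEE = BMR × activity factor = 1796.313 × 1.2 = 2155.5756 kcal/day.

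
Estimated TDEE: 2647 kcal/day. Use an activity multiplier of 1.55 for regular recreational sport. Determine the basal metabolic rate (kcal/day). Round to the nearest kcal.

1708 kcal/day

BMR = TEE ÷ activity factor = 2647 ÷ 1.55 = 1707.7419 kcal/day.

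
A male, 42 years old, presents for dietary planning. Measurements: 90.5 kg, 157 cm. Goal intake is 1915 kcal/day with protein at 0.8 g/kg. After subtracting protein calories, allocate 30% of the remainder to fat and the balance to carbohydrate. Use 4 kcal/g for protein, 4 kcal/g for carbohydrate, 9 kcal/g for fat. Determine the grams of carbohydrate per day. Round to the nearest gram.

284 g/day

Protein = 0.8 × 90.5 = 72.4 g → 72.4 × 4 = 289.6 kcal.
Non-protein calories = 1915 − 289.6 = 1625.4 kcal.
Fat: 30% × 1625.4 = 487.62 kcal; carbohydrate: 1137.78 kcal.
Carbohydrate: 1137.78 kcal ÷ 4 kcal/g = 284.445 g.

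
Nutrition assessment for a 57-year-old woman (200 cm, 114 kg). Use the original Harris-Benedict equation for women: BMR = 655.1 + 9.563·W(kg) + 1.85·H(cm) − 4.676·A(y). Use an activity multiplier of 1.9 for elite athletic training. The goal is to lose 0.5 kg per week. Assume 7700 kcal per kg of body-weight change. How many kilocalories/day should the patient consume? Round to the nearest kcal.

2963 kilocalories/day

Harris-Benedict: BMR = 655.1 + 9.563(114) + 1.85(200) − 4.676(57) = 1848.75 kcal/day.
TEE = 1848.75 × 1.9 = 3512.625 kcal/day.
Required daily deficit = 0.5 × 7700 ÷ 7 = 550 kcal/day.
Target intake = 3512.625 − 550 = 2962.625 kcal/day.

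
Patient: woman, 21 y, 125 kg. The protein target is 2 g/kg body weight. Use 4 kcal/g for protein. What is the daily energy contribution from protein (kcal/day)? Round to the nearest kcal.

1000 kcal/day

Protein = 2 g/kg × 125 kg = 250 g/day.
Protein energy = 250 g × 4 kcal/g = 1000 kcal/day.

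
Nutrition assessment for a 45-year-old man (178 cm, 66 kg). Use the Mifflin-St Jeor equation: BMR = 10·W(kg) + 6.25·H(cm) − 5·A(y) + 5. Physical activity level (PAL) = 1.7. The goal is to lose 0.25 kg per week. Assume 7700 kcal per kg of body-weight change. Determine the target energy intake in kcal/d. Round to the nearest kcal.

Mifflin-St Jeor (male): BMR = 10(66) + 6.25(178) − 5(45) + 5 = 660 + 1112.5 − 225 + 5 = 1552.5 kcal/day.
TEE = 1552.5 × 1.7 = 2639.25 kcal/day.
Required daily deficit = 0.25 × 7700 ÷ 7 = 275 kcal/day.
Target intake = 2639.25 − 275 = 2364.25 kcal/day.

2364 kcal/d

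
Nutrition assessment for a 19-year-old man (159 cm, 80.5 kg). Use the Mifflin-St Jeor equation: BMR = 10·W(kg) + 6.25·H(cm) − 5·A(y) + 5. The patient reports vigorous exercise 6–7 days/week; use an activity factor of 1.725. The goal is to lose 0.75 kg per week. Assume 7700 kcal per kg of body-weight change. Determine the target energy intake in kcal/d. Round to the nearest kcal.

Mifflin-St Jeor (male): BMR = 10(80.5) + 6.25(159) − 5(19) + 5 = 805 + 993.75 − 95 + 5 = 1708.75 kcal/day.
TEE = 1708.75 × 1.725 = 2947.5938 kcal/day.
Required daily deficit = 0.75 × 7700 ÷ 7 = 825 kcal/day.
Target intake = 2947.5938 − 825 = 2122.5938 kcal/day.

2123 kcal/d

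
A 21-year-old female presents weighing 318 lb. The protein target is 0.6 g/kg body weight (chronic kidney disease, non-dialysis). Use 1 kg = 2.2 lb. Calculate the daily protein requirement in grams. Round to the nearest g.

87 g/day

Weight in kg = 318 ÷ 2.2 = 144.5455 kg.
Protein = 0.6 g/kg × 144.5455 kg = 86.7273 g/day.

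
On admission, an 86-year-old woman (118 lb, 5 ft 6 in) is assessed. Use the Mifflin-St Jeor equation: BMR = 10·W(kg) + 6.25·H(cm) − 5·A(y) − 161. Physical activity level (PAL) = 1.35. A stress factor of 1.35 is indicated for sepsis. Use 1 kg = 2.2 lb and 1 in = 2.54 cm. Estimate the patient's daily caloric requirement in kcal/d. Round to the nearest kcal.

1810 kcal/d

Convert to metric: weight = 118 ÷ 2.2 = 53.6364 kg; height = (5×12 + 6) × 2.54 = 66 × 2.54 = 167.64 cm.
Mifflin-St Jeor (female): BMR = 10(53.6364) + 6.25(167.64) − 5(86) − 161 = 536.3636 + 1047.75 − 430 − 161 = 993.1136 kcal/day.
TEE = BMR × activity factor = 993.1136 × 1.35 = 1340.7034 kcal/day.
Apply stress factor: 1340.7034 × 1.35 = 1809.9496 kcal/day.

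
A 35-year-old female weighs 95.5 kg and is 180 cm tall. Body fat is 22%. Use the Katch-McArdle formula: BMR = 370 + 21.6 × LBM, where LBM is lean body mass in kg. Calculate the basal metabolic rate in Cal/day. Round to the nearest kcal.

1979 Cal/day

LBM = 95.5 × (1 − 0.22) = 74.49 kg. Katch-McArdle: BMR = 370 + 21.6 × 74.49 = 1978.984 kcal/day.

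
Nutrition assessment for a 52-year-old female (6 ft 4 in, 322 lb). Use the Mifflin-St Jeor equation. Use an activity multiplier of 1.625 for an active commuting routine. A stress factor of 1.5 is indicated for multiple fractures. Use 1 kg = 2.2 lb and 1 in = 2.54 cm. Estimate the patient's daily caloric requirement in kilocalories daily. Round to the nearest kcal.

5482 kilocalories daily

Convert to metric: weight = 322 ÷ 2.2 = 146.3636 kg; height = (6×12 + 4) × 2.54 = 76 × 2.54 = 193.04 cm.
Mifflin-St Jeor (female): BMR = 10(146.3636) + 6.25(193.04) − 5(52) − 161 = 1463.6364 + 1206.5 − 260 − 161 = 2249.1364 kcal/day.
TEE = BMR × activity factor = 2249.1364 × 1.625 = 3654.8466 kcal/day.
Apply stress factor: 3654.8466 × 1.5 = 5482.2699 kcal/day.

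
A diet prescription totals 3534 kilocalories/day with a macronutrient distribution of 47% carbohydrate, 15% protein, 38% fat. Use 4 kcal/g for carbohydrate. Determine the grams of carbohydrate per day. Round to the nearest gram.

Carbohydrate energy = 47% × 3534 = 1660.98 kcal.
At 4 kcal/g: 1660.98 ÷ 4 = 415.245 g.

415 g/day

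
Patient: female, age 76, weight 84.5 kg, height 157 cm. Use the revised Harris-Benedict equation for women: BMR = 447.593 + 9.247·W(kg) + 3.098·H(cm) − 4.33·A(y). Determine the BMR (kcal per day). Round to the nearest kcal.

Harris-Benedict: BMR = 447.593 + 9.247(84.5) + 3.098(157) − 4.33(76) = 1386.2705 kcal/day.

1386 kcal per day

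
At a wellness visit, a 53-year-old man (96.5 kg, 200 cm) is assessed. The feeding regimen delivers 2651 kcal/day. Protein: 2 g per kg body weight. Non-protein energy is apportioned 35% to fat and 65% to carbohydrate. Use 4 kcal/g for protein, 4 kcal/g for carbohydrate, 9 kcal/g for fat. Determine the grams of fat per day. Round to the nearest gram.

Protein = 2 × 96.5 = 193 g → 193 × 4 = 772 kcal.
Non-protein calories = 2651 − 772 = 1879 kcal.
Fat: 35% × 1879 = 657.65 kcal; carbohydrate: 1221.35 kcal.
Fat: 657.65 kcal ÷ 9 kcal/g = 73.0722 g.

73 g/day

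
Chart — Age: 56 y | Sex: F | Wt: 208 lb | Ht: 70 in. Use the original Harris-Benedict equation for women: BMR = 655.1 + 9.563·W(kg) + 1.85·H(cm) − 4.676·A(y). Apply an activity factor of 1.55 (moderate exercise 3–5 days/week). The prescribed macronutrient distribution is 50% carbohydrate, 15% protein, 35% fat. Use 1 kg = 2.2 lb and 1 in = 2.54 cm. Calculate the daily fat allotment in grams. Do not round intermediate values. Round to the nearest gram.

98 g/day

Convert to metric: weight = 208 ÷ 2.2 = 94.5455 kg; height = 70 × 2.54 = 177.8 cm.
Harris-Benedict: BMR = 655.1 + 9.563(94.5455) + 1.85(177.8) − 4.676(56) = 1626.3122 kcal/day.
TEE = 1626.3122 × 1.55 = 2520.7839 kcal/day.
Fat energy = 35% × 2520.7839 = 882.2744 kcal.
Fat = 882.2744 ÷ 9 kcal/g = 98.0305 g.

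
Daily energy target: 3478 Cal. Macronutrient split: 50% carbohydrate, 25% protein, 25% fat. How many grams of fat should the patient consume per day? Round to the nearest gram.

Fat energy = 25% × 3478 = 869.5 kcal.
At 9 kcal/g: 869.5 ÷ 9 = 96.6111 g.

97 g/day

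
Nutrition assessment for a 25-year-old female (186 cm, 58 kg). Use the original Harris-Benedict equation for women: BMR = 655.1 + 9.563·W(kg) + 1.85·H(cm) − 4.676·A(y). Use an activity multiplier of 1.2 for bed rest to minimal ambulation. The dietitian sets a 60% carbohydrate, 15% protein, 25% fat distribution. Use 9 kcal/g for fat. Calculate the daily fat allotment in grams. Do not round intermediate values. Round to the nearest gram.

48 g/day

Harris-Benedict: BMR = 655.1 + 9.563(58) + 1.85(186) − 4.676(25) = 1436.954 kcal/day.
TEE = 1436.954 × 1.2 = 1724.3448 kcal/day.
Fat energy = 25% × 1724.3448 = 431.0862 kcal.
Fat = 431.0862 ÷ 9 kcal/g = 47.8985 g.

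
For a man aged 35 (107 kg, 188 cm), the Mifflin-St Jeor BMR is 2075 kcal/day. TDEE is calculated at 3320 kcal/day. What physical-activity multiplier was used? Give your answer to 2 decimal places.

1.60

Activity factor = TEE ÷ BMR = 3320 ÷ 2075 = 1.6.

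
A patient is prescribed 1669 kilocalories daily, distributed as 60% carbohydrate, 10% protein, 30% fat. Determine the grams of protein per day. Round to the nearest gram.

Protein energy = 10% × 1669 = 166.9 kcal.
At 4 kcal/g: 166.9 ÷ 4 = 41.725 g.

42 g/day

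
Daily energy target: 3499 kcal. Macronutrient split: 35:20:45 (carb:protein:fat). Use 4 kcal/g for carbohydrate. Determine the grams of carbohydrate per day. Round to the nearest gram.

Carbohydrate energy = 35% × 3499 = 1224.65 kcal.
At 4 kcal/g: 1224.65 ÷ 4 = 306.1625 g.

306 g/day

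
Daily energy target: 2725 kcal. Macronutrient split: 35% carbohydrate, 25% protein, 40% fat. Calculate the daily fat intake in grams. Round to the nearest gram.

121 g/day

Fat energy = 40% × 2725 = 1090 kcal.
At 9 kcal/g: 1090 ÷ 9 = 121.1111 g.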